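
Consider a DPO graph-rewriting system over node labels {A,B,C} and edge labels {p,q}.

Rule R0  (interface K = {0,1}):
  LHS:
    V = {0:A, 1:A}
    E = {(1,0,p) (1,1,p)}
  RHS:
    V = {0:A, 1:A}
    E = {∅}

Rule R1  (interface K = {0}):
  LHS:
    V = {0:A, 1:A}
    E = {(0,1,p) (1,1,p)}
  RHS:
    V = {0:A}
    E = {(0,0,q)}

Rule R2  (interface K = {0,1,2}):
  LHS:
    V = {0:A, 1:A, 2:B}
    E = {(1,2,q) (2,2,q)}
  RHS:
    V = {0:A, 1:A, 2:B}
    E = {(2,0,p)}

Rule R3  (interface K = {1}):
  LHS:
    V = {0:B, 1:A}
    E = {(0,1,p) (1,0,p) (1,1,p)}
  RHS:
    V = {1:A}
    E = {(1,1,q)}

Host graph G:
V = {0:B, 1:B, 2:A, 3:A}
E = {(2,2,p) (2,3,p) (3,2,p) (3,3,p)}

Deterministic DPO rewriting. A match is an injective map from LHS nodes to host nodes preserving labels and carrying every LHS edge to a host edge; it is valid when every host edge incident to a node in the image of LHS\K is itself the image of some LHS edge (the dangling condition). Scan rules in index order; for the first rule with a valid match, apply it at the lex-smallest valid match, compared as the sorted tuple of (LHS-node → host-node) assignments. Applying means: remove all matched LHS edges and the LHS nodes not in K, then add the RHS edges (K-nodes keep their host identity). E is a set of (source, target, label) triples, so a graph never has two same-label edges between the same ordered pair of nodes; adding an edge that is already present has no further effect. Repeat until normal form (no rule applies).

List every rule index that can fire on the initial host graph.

R0: 2 valid matches — {0↦2, 1↦3}, {0↦3, 1↦2}
R1: no valid match — 2 raw matches, all fail dangling condition
R2: no valid match — LHS pattern not found
R3: no valid match — LHS pattern not found

Answer: [R0]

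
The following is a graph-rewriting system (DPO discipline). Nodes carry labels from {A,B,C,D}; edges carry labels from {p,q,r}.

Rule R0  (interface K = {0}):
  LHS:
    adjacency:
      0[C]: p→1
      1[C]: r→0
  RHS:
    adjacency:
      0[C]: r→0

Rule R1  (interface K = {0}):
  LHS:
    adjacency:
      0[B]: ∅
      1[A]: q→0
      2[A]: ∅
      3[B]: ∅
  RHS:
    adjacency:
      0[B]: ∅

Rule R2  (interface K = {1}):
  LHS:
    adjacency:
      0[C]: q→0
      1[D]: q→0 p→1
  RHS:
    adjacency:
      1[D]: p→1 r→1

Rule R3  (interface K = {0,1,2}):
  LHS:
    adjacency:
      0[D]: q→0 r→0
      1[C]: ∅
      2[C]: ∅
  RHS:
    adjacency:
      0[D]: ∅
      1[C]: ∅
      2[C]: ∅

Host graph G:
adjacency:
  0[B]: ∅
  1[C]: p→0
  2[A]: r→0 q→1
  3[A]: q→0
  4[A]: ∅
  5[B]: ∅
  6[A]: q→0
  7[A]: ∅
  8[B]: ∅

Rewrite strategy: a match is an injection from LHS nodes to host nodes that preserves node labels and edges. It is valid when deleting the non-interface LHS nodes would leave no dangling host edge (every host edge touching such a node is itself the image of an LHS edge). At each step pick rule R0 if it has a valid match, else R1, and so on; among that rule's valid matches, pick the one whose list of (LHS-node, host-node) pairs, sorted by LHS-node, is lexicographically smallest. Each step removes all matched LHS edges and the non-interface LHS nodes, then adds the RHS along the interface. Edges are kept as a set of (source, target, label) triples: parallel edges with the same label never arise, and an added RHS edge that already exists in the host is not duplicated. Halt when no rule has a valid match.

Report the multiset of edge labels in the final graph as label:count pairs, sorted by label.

Answer: p:1 q:1 r:1

Derivation:
start.  V:9 E:5  edges: 1-p->0 2-r->0 2-q->1 3-q->0 6-q->0
1. fire R1 via {0↦0, 1↦3, 2↦4, 3↦5}  →  V:6 E:4  edges: 1-p->0 2-r->0 2-q->1 6-q->0
2. fire R1 via {0↦0, 1↦6, 2↦7, 3↦8}  →  V:3 E:3  edges: 1-p->0 2-r->0 2-q->1
final graph: no rule applies after step 2
NF edges: [(1, 0, 'p'), (2, 0, 'r'), (2, 1, 'q')]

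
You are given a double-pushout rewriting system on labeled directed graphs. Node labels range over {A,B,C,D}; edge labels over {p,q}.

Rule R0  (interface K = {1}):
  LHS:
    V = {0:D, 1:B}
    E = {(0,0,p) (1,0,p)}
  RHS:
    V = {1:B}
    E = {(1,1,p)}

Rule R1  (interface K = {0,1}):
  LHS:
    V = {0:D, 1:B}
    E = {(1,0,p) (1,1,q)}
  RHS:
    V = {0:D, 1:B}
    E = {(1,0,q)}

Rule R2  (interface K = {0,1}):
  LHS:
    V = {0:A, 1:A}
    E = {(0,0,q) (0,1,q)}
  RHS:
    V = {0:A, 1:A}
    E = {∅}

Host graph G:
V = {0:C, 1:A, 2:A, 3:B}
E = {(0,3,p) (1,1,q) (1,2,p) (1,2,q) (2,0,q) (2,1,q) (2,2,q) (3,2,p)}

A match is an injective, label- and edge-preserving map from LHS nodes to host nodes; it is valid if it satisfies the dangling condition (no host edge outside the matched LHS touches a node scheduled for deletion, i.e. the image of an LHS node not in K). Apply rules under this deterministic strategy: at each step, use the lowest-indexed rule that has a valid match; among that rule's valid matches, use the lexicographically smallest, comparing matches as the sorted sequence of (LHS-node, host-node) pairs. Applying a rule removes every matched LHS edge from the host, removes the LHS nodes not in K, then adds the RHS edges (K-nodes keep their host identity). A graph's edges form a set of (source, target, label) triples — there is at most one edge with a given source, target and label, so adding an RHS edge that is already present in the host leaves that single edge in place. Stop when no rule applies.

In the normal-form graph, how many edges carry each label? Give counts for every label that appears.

[0] host  ⇒  4 nodes, 8 edges  {0-p->3 1-q->1 1-p->2 1-q->2 2-q->0 2-q->1 2-q->2 3-p->2}
[1] R2 @ {0↦1, 1↦2}  ⇒  4 nodes, 6 edges  {0-p->3 1-p->2 2-q->0 2-q->1 2-q->2 3-p->2}
[2] R2 @ {0↦2, 1↦1}  ⇒  4 nodes, 4 edges  {0-p->3 1-p->2 2-q->0 3-p->2}
final graph: no rule applies after step 2
NF edges: [(0, 3, 'p'), (1, 2, 'p'), (2, 0, 'q'), (3, 2, 'p')]

Answer: p:3 q:1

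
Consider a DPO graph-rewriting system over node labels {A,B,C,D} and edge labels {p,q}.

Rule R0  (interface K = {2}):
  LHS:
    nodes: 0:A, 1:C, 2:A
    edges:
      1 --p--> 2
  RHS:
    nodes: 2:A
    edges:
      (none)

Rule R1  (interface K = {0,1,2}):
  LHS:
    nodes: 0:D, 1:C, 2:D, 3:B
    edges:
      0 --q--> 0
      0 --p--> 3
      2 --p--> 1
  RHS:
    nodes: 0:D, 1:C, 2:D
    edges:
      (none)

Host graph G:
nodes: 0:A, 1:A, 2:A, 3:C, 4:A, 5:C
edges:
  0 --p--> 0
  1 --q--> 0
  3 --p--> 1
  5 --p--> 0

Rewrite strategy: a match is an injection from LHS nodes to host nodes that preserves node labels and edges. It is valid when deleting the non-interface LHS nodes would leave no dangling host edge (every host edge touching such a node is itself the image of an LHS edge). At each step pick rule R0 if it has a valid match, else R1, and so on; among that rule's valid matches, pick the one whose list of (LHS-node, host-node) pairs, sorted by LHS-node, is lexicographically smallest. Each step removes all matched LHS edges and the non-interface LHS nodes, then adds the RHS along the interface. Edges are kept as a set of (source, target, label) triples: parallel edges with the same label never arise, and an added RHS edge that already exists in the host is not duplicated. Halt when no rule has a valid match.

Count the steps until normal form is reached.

start.  V:6 E:4  edges: 0-p->0 1-q->0 3-p->1 5-p->0
1. fire R0 via {0↦2, 1↦3, 2↦1}  →  V:4 E:3  edges: 0-p->0 1-q->0 5-p->0
2. fire R0 via {0↦4, 1↦5, 2↦0}  →  V:2 E:2  edges: 0-p->0 1-q->0
halt: no rule applies after step 2

Answer: 2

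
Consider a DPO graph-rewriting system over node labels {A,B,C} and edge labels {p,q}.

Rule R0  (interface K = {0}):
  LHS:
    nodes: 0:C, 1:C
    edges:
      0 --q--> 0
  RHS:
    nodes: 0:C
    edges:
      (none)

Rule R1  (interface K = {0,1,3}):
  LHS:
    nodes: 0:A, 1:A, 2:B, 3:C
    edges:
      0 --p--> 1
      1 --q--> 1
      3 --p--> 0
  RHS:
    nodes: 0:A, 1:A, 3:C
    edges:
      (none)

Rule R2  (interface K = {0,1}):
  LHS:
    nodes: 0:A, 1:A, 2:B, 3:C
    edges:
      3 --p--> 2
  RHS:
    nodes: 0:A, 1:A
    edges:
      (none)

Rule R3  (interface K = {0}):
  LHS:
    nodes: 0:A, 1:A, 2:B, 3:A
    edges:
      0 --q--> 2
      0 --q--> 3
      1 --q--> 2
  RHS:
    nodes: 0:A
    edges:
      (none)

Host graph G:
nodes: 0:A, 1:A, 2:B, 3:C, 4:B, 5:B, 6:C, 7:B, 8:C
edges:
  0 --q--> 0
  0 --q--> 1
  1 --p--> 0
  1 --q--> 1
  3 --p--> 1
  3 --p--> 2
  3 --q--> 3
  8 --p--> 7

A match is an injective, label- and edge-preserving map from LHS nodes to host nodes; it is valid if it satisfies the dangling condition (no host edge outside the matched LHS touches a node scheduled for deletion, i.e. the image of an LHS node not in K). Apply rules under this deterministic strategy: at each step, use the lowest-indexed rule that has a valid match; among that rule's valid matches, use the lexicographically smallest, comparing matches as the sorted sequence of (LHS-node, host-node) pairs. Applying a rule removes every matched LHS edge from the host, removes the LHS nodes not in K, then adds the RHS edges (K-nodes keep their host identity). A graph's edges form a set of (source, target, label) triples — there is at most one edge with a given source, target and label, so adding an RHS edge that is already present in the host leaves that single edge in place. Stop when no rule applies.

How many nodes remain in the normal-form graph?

Answer: 3

Rewrite trace:
start.  V:9 E:8  edges: 0-q->0 0-q->1 1-p->0 1-q->1 3-p->1 3-p->2 3-q->3 8-p->7
1. fire R0 via {0↦3, 1↦6}  →  V:8 E:7  edges: 0-q->0 0-q->1 1-p->0 1-q->1 3-p->1 3-p->2 8-p->7
2. fire R1 via {0↦1, 1↦0, 2↦4, 3↦3}  →  V:7 E:4  edges: 0-q->1 1-q->1 3-p->2 8-p->7
3. fire R2 via {0↦0, 1↦1, 2↦2, 3↦3}  →  V:5 E:3  edges: 0-q->1 1-q->1 8-p->7
4. fire R2 via {0↦0, 1↦1, 2↦7, 3↦8}  →  V:3 E:2  edges: 0-q->1 1-q->1
normal form: no rule applies after step 4
NF nodes: {0:A, 1:A, 5:B}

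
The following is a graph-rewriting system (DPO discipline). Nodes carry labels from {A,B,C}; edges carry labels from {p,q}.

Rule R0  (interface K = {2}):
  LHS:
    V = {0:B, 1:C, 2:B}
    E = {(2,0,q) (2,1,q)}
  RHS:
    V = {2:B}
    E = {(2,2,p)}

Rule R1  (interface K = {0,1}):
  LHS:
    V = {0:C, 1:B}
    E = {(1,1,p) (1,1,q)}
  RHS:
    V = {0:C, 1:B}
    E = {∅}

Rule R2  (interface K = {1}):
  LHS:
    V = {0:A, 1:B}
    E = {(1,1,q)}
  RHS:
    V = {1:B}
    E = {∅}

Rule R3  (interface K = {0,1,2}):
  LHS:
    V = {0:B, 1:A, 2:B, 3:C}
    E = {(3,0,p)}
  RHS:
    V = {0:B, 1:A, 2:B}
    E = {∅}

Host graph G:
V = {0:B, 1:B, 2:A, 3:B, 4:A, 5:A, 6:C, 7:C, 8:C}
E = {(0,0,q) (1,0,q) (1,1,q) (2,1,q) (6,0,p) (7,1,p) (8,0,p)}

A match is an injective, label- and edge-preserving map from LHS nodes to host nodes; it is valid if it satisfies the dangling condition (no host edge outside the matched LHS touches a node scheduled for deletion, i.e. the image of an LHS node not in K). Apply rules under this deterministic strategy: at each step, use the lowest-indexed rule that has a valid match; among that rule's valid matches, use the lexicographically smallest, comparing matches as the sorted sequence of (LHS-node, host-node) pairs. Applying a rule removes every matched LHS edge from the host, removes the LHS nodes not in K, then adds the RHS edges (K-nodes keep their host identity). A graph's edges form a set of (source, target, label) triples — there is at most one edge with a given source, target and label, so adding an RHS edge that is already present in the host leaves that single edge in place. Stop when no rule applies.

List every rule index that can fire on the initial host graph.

Answer: [R2,R3]

Derivation:
R0: no valid match — LHS pattern not found
R1: no valid match — LHS pattern not found
R2: 4 valid matches — {0↦4, 1↦0}, {0↦4, 1↦1}, {0↦5, 1↦0} (+1 more)
R3: 18 valid matches — {0↦0, 1↦2, 2↦1, 3↦6}, {0↦0, 1↦2, 2↦1, 3↦8}, {0↦0, 1↦2, 2↦3, 3↦6} (+15 more)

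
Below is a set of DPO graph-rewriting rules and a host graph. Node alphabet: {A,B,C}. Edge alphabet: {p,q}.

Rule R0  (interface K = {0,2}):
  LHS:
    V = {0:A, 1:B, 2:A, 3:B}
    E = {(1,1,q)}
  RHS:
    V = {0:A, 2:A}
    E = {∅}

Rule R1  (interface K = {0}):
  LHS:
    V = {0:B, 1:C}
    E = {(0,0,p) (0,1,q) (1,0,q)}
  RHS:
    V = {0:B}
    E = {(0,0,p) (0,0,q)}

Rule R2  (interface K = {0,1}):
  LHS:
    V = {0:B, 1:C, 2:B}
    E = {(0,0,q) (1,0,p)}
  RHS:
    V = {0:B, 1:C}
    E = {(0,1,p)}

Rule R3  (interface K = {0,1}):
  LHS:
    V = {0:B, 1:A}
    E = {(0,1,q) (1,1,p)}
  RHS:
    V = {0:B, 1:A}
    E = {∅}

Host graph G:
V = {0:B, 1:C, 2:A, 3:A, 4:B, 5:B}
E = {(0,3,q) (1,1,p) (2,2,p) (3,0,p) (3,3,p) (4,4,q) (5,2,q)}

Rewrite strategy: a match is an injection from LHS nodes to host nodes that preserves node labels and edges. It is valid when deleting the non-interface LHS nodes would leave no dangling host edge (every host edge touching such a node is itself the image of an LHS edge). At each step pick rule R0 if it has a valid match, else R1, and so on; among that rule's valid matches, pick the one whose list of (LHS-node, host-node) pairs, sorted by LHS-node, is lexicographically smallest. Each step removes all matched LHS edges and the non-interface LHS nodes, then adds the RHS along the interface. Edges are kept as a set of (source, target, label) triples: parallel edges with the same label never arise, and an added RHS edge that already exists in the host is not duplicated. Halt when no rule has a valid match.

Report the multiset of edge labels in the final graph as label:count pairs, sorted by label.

[0] host  ⇒  6 nodes, 7 edges  {0-q->3 1-p->1 2-p->2 3-p->0 3-p->3 4-q->4 5-q->2}
[1] R3 @ {0↦0, 1↦3}  ⇒  6 nodes, 5 edges  {1-p->1 2-p->2 3-p->0 4-q->4 5-q->2}
[2] R3 @ {0↦5, 1↦2}  ⇒  6 nodes, 3 edges  {1-p->1 3-p->0 4-q->4}
[3] R0 @ {0↦2, 1↦4, 2↦3, 3↦5}  ⇒  4 nodes, 2 edges  {1-p->1 3-p->0}
normal form: no rule applies after step 3
NF edges: [(1, 1, 'p'), (3, 0, 'p')]

Answer: p:2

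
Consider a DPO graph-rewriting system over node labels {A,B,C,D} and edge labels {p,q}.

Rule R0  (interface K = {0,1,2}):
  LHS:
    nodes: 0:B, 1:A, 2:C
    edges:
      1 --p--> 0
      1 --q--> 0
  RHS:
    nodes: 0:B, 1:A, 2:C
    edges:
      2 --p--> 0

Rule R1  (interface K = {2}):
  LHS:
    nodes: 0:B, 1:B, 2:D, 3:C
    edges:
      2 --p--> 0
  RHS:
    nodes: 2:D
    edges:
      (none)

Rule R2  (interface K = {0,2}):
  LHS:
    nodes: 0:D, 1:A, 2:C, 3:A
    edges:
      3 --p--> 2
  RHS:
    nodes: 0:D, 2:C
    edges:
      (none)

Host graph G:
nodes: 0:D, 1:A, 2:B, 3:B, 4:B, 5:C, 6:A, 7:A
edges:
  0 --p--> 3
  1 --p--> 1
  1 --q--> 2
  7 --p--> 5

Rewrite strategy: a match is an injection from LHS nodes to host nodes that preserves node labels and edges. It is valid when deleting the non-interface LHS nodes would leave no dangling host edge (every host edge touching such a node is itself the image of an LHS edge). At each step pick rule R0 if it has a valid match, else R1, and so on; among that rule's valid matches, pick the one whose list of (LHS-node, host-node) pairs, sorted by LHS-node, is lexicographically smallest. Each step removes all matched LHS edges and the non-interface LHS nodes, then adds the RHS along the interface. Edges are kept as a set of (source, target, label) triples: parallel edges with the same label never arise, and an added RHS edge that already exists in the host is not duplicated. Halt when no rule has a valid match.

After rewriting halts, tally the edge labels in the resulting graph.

initial: |V|=8 |E|=4  E = 0-p->3 1-p->1 1-q->2 7-p->5
step 1: apply R2 at {0↦0, 1↦6, 2↦5, 3↦7}  → |V|=6 |E|=3  E = 0-p->3 1-p->1 1-q->2
step 2: apply R1 at {0↦3, 1↦4, 2↦0, 3↦5}  → |V|=3 |E|=2  E = 1-p->1 1-q->2
halt: no rule applies after step 2
NF edges: [(1, 1, 'p'), (1, 2, 'q')]

Answer: p:1 q:1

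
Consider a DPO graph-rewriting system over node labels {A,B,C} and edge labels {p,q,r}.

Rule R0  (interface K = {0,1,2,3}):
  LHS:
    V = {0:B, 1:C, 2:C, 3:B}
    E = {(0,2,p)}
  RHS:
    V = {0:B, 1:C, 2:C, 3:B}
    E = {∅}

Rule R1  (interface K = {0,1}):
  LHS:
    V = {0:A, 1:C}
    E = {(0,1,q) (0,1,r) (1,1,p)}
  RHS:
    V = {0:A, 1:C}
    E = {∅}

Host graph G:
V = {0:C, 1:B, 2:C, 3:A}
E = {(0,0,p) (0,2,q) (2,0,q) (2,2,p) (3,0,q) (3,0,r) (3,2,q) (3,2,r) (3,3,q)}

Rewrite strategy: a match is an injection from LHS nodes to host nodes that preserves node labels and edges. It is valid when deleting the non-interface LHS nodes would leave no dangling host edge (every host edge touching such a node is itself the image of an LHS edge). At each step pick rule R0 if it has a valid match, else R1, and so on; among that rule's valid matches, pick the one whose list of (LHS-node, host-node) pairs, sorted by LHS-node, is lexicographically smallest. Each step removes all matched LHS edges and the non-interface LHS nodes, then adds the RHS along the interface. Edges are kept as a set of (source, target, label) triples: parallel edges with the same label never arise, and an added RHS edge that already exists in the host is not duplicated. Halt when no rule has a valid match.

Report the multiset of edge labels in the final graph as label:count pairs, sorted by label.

Answer: q:3

Rewrite trace:
initial: |V|=4 |E|=9  E = 0-p->0 0-q->2 2-q->0 2-p->2 3-q->0 3-r->0 3-q->2 3-r->2 3-q->3
step 1: apply R1 at {0↦3, 1↦0}  → |V|=4 |E|=6  E = 0-q->2 2-q->0 2-p->2 3-q->2 3-r->2 3-q->3
step 2: apply R1 at {0↦3, 1↦2}  → |V|=4 |E|=3  E = 0-q->2 2-q->0 3-q->3
normal form: no rule applies after step 2
NF edges: [(0, 2, 'q'), (2, 0, 'q'), (3, 3, 'q')]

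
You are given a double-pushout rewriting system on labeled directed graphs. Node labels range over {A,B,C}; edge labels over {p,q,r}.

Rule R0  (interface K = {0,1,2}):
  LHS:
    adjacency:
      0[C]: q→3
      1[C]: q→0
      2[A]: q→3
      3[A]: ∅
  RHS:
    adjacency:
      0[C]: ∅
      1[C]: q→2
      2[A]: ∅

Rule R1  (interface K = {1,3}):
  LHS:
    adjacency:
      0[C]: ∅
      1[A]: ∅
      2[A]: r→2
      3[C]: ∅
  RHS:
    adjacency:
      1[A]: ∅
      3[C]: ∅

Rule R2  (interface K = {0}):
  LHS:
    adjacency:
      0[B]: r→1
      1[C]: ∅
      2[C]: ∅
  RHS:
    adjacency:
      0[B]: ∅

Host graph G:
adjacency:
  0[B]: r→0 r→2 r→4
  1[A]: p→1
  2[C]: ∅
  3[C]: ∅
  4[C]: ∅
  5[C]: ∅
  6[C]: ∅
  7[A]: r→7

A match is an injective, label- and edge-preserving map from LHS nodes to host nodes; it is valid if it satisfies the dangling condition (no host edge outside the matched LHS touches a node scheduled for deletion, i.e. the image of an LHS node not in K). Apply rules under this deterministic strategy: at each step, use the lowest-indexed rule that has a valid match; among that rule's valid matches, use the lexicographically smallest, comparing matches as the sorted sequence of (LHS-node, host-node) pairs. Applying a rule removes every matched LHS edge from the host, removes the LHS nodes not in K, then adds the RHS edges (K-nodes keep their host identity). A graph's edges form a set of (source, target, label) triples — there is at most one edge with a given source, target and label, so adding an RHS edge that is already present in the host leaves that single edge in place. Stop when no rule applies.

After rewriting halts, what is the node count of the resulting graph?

[0] host  ⇒  8 nodes, 5 edges  {0-r->0 0-r->2 0-r->4 1-p->1 7-r->7}
[1] R1 @ {0↦3, 1↦1, 2↦7, 3↦2}  ⇒  6 nodes, 4 edges  {0-r->0 0-r->2 0-r->4 1-p->1}
[2] R2 @ {0↦0, 1↦2, 2↦5}  ⇒  4 nodes, 3 edges  {0-r->0 0-r->4 1-p->1}
[3] R2 @ {0↦0, 1↦4, 2↦6}  ⇒  2 nodes, 2 edges  {0-r->0 1-p->1}
normal form: no rule applies after step 3
NF nodes: {0:B, 1:A}

Answer: 2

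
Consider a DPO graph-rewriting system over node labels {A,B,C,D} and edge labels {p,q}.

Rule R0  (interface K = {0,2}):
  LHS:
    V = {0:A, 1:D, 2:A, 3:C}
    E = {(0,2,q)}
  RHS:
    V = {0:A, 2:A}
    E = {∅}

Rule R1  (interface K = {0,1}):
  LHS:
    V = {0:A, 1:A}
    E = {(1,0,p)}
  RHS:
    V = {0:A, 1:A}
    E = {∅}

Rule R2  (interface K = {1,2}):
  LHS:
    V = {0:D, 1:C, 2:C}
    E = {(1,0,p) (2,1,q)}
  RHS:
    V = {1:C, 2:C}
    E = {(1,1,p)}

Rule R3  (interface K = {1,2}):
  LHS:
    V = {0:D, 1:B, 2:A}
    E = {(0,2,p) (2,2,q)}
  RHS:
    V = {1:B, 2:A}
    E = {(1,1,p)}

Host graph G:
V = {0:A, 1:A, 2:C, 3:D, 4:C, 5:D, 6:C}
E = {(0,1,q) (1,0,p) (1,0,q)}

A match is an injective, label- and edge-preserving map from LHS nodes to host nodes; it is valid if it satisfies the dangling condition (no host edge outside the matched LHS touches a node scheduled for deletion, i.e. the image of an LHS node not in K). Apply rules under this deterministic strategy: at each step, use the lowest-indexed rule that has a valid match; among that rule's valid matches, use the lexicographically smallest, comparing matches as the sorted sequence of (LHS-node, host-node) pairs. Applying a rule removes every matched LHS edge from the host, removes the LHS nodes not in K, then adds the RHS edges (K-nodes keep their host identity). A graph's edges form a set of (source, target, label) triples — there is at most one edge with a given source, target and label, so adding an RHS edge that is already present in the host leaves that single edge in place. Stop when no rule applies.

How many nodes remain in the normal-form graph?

Answer: 3

Steps:
initial: |V|=7 |E|=3  E = 0-q->1 1-p->0 1-q->0
step 1: apply R0 at {0↦0, 1↦3, 2↦1, 3↦2}  → |V|=5 |E|=2  E = 1-p->0 1-q->0
step 2: apply R0 at {0↦1, 1↦5, 2↦0, 3↦4}  → |V|=3 |E|=1  E = 1-p->0
step 3: apply R1 at {0↦0, 1↦1}  → |V|=3 |E|=0  E = ∅
halt: no rule applies after step 3
NF nodes: {0:A, 1:A, 6:C}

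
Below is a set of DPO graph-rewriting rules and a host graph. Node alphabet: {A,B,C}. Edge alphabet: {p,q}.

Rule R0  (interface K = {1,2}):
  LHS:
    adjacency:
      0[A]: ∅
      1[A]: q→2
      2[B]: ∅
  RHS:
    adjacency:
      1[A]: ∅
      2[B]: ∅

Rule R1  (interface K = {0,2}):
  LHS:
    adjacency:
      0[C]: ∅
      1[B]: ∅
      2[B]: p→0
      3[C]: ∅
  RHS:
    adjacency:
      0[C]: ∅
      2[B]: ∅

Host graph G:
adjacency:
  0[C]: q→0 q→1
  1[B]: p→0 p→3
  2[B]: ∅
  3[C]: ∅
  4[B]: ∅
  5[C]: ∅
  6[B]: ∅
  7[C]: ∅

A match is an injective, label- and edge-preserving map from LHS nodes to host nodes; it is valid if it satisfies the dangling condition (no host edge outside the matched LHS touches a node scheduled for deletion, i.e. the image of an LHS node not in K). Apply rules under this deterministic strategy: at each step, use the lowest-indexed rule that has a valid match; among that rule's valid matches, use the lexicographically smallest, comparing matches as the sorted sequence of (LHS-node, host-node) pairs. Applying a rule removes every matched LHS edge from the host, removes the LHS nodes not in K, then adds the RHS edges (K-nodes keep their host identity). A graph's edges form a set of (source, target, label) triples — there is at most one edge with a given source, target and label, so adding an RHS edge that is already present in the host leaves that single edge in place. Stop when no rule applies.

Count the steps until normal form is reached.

initial: |V|=8 |E|=4  E = 0-q->0 0-q->1 1-p->0 1-p->3
step 1: apply R1 at {0↦0, 1↦2, 2↦1, 3↦5}  → |V|=6 |E|=3  E = 0-q->0 0-q->1 1-p->3
step 2: apply R1 at {0↦3, 1↦4, 2↦1, 3↦7}  → |V|=4 |E|=2  E = 0-q->0 0-q->1
halt: no rule applies after step 2

Answer: 2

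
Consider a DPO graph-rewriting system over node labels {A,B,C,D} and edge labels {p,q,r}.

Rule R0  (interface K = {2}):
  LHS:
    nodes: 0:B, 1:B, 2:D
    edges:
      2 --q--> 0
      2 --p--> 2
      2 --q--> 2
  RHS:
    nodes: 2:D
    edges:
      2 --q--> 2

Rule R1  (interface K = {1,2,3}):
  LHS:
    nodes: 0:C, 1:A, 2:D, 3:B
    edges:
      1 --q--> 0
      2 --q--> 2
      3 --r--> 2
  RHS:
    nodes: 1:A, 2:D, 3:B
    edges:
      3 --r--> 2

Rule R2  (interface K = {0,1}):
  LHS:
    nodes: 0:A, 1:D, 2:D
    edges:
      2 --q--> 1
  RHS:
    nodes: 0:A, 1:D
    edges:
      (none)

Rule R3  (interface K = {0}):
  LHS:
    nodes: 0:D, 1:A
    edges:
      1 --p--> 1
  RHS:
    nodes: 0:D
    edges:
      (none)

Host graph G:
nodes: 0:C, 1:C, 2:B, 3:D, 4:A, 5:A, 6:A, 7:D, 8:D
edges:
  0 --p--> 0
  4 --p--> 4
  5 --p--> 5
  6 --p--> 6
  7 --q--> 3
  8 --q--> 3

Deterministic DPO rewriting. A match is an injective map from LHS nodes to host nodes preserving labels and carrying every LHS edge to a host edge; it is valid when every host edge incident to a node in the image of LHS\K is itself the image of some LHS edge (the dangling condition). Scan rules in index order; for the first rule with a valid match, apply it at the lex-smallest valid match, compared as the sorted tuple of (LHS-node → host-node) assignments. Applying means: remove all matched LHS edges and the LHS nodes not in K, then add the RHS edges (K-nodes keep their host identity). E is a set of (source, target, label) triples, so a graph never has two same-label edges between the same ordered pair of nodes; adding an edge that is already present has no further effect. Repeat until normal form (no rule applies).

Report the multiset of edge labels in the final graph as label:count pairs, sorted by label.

Answer: p:1

Derivation:
start.  V:9 E:6  edges: 0-p->0 4-p->4 5-p->5 6-p->6 7-q->3 8-q->3
1. fire R2 via {0↦4, 1↦3, 2↦7}  →  V:8 E:5  edges: 0-p->0 4-p->4 5-p->5 6-p->6 8-q->3
2. fire R2 via {0↦4, 1↦3, 2↦8}  →  V:7 E:4  edges: 0-p->0 4-p->4 5-p->5 6-p->6
3. fire R3 via {0↦3, 1↦4}  →  V:6 E:3  edges: 0-p->0 5-p->5 6-p->6
4. fire R3 via {0↦3, 1↦5}  →  V:5 E:2  edges: 0-p->0 6-p->6
5. fire R3 via {0↦3, 1↦6}  →  V:4 E:1  edges: 0-p->0
halt: no rule applies after step 5
NF edges: [(0, 0, 'p')]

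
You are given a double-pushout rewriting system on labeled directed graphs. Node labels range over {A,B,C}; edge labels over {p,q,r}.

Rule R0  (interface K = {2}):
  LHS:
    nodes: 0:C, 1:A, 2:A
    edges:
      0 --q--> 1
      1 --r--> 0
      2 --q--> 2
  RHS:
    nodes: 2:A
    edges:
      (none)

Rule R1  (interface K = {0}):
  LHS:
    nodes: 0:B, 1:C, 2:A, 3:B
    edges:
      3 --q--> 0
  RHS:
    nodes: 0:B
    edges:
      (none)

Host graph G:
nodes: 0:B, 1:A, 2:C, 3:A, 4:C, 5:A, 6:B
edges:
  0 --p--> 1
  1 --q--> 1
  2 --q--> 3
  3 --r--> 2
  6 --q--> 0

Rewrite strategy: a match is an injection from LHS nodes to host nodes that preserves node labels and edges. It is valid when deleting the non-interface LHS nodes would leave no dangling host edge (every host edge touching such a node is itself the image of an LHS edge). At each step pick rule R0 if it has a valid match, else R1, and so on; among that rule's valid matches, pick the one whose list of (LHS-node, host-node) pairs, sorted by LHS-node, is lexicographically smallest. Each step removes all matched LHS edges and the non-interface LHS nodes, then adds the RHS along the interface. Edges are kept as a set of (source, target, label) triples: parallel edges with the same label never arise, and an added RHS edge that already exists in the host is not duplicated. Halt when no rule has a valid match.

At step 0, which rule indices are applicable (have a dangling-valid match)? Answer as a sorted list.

Answer: [R0,R1]

Rewrite trace:
R0: 1 valid match — {0↦2, 1↦3, 2↦1}
R1: 1 valid match — {0↦0, 1↦4, 2↦5, 3↦6}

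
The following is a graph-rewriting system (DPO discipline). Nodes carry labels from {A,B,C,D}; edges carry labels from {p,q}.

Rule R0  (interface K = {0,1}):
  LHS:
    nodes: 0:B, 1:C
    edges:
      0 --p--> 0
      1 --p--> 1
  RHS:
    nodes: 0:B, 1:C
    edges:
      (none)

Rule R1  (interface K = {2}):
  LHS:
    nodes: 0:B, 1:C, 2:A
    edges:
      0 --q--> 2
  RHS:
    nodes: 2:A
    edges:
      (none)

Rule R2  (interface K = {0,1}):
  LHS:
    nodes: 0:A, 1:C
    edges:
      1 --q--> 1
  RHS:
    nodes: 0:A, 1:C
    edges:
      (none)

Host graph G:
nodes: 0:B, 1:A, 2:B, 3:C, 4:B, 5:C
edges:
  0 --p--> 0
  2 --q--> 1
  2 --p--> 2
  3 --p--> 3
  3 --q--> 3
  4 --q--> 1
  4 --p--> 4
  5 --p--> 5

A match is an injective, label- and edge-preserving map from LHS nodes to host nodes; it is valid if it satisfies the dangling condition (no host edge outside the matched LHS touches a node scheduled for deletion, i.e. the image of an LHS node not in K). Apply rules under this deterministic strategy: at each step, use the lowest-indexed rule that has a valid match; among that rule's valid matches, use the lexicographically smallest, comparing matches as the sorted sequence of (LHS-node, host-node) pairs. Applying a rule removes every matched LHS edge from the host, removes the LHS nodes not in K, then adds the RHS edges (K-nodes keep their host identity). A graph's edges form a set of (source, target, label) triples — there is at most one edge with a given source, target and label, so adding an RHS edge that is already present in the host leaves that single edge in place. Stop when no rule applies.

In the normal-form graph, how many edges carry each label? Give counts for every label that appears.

Answer: p:1 q:1

Derivation:
start.  V:6 E:8  edges: 0-p->0 2-q->1 2-p->2 3-p->3 3-q->3 4-q->1 4-p->4 5-p->5
1. fire R0 via {0↦0, 1↦3}  →  V:6 E:6  edges: 2-q->1 2-p->2 3-q->3 4-q->1 4-p->4 5-p->5
2. fire R0 via {0↦2, 1↦5}  →  V:6 E:4  edges: 2-q->1 3-q->3 4-q->1 4-p->4
3. fire R1 via {0↦2, 1↦5, 2↦1}  →  V:4 E:3  edges: 3-q->3 4-q->1 4-p->4
4. fire R2 via {0↦1, 1↦3}  →  V:4 E:2  edges: 4-q->1 4-p->4
halt: no rule applies after step 4
NF edges: [(4, 1, 'q'), (4, 4, 'p')]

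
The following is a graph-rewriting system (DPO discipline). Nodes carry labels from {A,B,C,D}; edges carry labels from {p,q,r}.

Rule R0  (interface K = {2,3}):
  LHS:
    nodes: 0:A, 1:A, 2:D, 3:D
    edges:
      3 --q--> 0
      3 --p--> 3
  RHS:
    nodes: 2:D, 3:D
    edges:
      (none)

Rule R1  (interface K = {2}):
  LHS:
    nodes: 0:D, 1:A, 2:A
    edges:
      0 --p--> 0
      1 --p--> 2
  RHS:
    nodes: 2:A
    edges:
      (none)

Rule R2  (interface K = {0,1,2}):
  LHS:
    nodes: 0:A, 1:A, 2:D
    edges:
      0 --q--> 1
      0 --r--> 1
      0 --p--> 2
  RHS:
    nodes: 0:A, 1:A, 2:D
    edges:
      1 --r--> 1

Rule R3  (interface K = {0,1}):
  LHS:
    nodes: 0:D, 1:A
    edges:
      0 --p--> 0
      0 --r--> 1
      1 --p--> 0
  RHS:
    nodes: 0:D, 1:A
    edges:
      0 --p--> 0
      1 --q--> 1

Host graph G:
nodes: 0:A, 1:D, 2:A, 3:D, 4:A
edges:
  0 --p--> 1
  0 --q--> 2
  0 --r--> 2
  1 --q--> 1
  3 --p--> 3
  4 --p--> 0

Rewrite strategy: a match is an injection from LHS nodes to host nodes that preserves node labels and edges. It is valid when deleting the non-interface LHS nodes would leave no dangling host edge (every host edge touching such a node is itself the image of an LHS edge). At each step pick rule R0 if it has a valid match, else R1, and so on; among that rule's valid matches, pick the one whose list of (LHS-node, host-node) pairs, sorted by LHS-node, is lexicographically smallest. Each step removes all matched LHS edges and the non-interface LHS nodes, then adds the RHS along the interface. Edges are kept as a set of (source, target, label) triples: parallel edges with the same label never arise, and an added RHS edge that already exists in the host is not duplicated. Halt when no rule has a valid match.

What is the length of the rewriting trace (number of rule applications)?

initial: |V|=5 |E|=6  E = 0-p->1 0-q->2 0-r->2 1-q->1 3-p->3 4-p->0
step 1: apply R1 at {0↦3, 1↦4, 2↦0}  → |V|=3 |E|=4  E = 0-p->1 0-q->2 0-r->2 1-q->1
step 2: apply R2 at {0↦0, 1↦2, 2↦1}  → |V|=3 |E|=2  E = 1-q->1 2-r->2
normal form: no rule applies after step 2

Answer: 2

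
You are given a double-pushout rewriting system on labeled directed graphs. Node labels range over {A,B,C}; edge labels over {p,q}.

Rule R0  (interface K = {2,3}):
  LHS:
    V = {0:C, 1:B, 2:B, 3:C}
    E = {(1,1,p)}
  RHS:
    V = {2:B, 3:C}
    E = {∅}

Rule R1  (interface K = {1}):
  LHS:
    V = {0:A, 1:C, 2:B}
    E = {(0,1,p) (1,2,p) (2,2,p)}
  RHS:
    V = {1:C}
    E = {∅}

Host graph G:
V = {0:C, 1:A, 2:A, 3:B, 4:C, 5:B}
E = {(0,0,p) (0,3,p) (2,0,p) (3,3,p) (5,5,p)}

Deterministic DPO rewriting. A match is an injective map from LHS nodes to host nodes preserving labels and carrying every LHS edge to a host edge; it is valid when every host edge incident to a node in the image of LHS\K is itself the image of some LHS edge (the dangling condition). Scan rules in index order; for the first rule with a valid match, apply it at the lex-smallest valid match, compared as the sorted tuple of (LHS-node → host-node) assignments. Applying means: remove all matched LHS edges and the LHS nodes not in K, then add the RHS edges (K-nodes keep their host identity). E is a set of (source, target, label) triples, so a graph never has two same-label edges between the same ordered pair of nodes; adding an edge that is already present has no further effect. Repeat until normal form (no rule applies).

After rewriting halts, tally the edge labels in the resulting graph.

initial: |V|=6 |E|=5  E = 0-p->0 0-p->3 2-p->0 3-p->3 5-p->5
step 1: apply R0 at {0↦4, 1↦5, 2↦3, 3↦0}  → |V|=4 |E|=4  E = 0-p->0 0-p->3 2-p->0 3-p->3
step 2: apply R1 at {0↦2, 1↦0, 2↦3}  → |V|=2 |E|=1  E = 0-p->0
final graph: no rule applies after step 2
NF edges: [(0, 0, 'p')]

Answer: p:1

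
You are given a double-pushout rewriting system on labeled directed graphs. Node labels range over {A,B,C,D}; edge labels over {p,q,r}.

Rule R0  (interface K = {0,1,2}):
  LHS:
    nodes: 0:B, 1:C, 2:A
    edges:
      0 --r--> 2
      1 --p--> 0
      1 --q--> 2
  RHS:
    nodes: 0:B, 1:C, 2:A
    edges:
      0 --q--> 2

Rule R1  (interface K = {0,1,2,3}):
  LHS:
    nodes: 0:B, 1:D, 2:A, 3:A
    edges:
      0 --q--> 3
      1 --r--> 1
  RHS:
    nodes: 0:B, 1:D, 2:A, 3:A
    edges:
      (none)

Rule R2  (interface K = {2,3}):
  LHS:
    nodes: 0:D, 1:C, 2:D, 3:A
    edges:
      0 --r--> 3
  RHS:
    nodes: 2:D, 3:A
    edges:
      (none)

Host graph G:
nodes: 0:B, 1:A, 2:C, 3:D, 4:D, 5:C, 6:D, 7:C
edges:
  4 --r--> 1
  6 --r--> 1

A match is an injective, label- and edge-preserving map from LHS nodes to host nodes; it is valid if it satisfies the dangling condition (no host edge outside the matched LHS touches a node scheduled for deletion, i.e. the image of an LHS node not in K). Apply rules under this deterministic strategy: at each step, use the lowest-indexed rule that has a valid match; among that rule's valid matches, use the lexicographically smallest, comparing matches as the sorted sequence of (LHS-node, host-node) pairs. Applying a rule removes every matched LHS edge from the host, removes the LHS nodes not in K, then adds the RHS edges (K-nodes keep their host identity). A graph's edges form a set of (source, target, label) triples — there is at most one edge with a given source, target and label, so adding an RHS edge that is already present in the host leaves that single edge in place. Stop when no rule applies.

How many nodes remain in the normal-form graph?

start.  V:8 E:2  edges: 4-r->1 6-r->1
1. fire R2 via {0↦4, 1↦2, 2↦3, 3↦1}  →  V:6 E:1  edges: 6-r->1
2. fire R2 via {0↦6, 1↦5, 2↦3, 3↦1}  →  V:4 E:0  edges: ∅
final graph: no rule applies after step 2
NF nodes: {0:B, 1:A, 3:D, 7:C}

Answer: 4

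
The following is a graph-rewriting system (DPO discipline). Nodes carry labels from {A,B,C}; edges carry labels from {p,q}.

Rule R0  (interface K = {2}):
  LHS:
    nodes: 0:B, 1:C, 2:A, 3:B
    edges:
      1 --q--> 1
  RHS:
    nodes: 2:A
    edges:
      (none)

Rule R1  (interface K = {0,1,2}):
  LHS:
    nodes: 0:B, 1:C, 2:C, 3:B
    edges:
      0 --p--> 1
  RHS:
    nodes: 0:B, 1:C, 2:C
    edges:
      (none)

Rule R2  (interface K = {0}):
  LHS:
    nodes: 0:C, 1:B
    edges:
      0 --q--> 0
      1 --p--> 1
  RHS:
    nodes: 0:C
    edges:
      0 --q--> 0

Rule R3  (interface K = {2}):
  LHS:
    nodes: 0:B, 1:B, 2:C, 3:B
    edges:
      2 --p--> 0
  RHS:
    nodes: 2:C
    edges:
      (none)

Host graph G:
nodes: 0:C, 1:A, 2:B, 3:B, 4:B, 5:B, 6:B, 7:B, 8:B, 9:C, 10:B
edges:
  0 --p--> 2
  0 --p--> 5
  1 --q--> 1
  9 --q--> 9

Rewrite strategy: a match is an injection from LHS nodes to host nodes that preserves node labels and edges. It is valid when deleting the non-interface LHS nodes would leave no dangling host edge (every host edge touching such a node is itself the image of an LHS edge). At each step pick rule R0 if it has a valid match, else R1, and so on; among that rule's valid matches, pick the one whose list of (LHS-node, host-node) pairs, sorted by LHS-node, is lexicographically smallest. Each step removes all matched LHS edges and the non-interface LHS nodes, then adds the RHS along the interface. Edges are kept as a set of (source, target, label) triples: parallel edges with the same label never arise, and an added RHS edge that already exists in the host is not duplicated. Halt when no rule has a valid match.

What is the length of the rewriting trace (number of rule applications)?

start.  V:11 E:4  edges: 0-p->2 0-p->5 1-q->1 9-q->9
1. fire R0 via {0↦3, 1↦9, 2↦1, 3↦4}  →  V:8 E:3  edges: 0-p->2 0-p->5 1-q->1
2. fire R3 via {0↦2, 1↦6, 2↦0, 3↦7}  →  V:5 E:2  edges: 0-p->5 1-q->1
3. fire R3 via {0↦5, 1↦8, 2↦0, 3↦10}  →  V:2 E:1  edges: 1-q->1
halt: no rule applies after step 3

Answer: 3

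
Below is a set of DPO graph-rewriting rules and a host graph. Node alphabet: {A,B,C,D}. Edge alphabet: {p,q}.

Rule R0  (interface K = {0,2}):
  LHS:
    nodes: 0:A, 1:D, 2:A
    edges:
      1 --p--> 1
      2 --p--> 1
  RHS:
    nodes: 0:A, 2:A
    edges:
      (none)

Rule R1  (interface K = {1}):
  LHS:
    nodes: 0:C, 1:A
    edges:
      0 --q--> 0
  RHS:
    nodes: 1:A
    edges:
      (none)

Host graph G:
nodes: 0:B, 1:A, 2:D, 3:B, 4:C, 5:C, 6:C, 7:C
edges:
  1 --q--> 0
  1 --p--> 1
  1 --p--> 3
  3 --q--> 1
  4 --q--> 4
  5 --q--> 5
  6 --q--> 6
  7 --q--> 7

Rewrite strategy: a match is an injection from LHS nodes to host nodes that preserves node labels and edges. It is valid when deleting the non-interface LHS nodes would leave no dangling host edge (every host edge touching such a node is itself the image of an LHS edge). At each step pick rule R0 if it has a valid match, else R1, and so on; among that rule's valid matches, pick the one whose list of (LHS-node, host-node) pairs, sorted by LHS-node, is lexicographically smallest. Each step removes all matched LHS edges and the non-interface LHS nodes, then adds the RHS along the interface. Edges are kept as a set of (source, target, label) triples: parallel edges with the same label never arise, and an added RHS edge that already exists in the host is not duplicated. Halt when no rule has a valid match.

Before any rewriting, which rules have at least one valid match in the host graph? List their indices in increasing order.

R0: no valid match — LHS pattern not found
R1: 4 valid matches — {0↦4, 1↦1}, {0↦5, 1↦1}, {0↦6, 1↦1} (+1 more)

Answer: [R1]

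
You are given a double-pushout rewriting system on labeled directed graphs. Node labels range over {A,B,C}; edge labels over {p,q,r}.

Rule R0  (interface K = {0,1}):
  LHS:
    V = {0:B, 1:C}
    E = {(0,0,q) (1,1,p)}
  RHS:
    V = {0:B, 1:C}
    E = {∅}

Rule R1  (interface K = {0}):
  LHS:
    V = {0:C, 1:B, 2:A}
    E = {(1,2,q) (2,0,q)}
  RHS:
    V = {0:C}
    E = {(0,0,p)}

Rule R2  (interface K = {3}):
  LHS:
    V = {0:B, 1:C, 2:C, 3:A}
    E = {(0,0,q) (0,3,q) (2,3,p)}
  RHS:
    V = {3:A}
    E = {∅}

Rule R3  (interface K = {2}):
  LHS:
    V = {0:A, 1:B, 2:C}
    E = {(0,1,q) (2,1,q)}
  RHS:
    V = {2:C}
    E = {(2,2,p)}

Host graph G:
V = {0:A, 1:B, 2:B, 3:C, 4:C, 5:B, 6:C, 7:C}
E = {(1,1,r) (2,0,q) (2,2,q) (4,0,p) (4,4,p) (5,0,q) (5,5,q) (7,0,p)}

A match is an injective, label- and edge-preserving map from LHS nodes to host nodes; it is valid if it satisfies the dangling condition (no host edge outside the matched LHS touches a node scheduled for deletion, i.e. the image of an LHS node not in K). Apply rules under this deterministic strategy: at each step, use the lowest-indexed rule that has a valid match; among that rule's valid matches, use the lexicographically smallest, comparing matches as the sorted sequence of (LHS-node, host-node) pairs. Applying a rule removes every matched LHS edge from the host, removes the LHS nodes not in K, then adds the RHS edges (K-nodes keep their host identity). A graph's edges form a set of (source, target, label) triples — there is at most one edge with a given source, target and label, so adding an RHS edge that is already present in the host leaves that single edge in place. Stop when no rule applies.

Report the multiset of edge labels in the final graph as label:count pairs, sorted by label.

Answer: p:1 q:1 r:1

Steps:
initial: |V|=8 |E|=8  E = 1-r->1 2-q->0 2-q->2 4-p->0 4-p->4 5-q->0 5-q->5 7-p->0
step 1: apply R0 at {0↦2, 1↦4}  → |V|=8 |E|=6  E = 1-r->1 2-q->0 4-p->0 5-q->0 5-q->5 7-p->0
step 2: apply R2 at {0↦5, 1↦3, 2↦4, 3↦0}  → |V|=5 |E|=3  E = 1-r->1 2-q->0 7-p->0
halt: no rule applies after step 2
NF edges: [(1, 1, 'r'), (2, 0, 'q'), (7, 0, 'p')]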